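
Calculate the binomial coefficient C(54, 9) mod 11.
10

Using Lucas' theorem:
Write n=54 and k=9 in base 11:
n in base 11: [4, 10]
k in base 11: [0, 9]
C(54,9) mod 11 = ∏ C(n_i, k_i) mod 11
Digit binomials (mod 11): C(4,0) = 1; C(10,9) = 10
Product: 1 × 10 = 10 ≡ 10 (mod 11)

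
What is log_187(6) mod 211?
74

Baby-step giant-step with step n = ⌈√211⌉ = 15.
Baby steps 187^j mod 211 (j:value) for j=0..14: 0:1, 1:187, 2:154, 3:102, 4:84, 5:94, 6:65, 7:128, 8:93, 9:89, 10:185, 11:202, 12:5, 13:91, 14:137.
Giant-step multiplier: 187^(-15) ≡ 187^(210-15) = 187^195 ≡ 12 (mod 211).
Giant steps γ_i = 6·12^i mod 211: γ_0=6, γ_1=72, γ_2=20, γ_3=29, γ_4=137 (in table at j=14).
x = i·n + j = 4·15 + 14 = 74.
Check: 187^74 ≡ 6 (mod 211).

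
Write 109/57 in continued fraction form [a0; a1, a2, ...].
[1; 1, 10, 2, 2]

Euclidean algorithm steps:
109 = 1 × 57 + 52
57 = 1 × 52 + 5
52 = 10 × 5 + 2
5 = 2 × 2 + 1
2 = 2 × 1 + 0
Continued fraction: [1; 1, 10, 2, 2]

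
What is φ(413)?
348

413 = 7 × 59
φ(n) = n × ∏(1 - 1/p) for each prime p dividing n
φ(413) = 413 × (1 - 1/7) × (1 - 1/59) = 348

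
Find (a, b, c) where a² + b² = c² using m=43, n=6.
(1813, 516, 1885)

Euclid's formula: a = m² - n², b = 2mn, c = m² + n²
m = 43, n = 6
a = 43² - 6² = 1849 - 36 = 1813
b = 2 × 43 × 6 = 516
c = 43² + 6² = 1849 + 36 = 1885
Verification: 1813² + 516² = 3286969 + 266256 = 3553225 = 1885² ✓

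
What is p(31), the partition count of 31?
6842

p(n) counts ways to write n as a sum of positive integers (order ignored).
Euler's pentagonal recurrence: p(k) = p(k-1) + p(k-2) - p(k-5) - p(k-7) + p(k-12) + p(k-15) - ... (offsets j(3j∓1)/2, signs ++--, p(0)=1, p(<0)=0).
DP table for k = 0..30: p(0)=1, p(1)=1, p(2)=2, p(3)=3, p(4)=5, p(5)=7, p(6)=11, p(7)=15, p(8)=22, p(9)=30, p(10)=42, p(11)=56, p(12)=77, p(13)=101, p(14)=135, p(15)=176, p(16)=231, p(17)=297, p(18)=385, p(19)=490, p(20)=627, p(21)=792, p(22)=1002, p(23)=1255, p(24)=1575, p(25)=1958, p(26)=2436, p(27)=3010, p(28)=3718, p(29)=4565, p(30)=5604.
Final step: p(31) = p(30) + p(29) - p(26) - p(24) + p(19) + p(16) - p(9) - p(5)
= 5604 + 4565 - 2436 - 1575 + 490 + 231 - 30 - 7
= 6842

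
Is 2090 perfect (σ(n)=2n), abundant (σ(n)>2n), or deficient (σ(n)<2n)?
abundant

Proper divisors of 2090: sum = 1 + 2 + 5 + 10 + 11 + 19 + 22 + 38 + 55 + 95 + 110 + 190 + 209 + 418 + 1045 = 2230
Since 2230 > 2090, 2090 is abundant.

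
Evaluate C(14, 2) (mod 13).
0

Using Lucas' theorem:
Write n=14 and k=2 in base 13:
n in base 13: [1, 1]
k in base 13: [0, 2]
C(14,2) mod 13 = ∏ C(n_i, k_i) mod 13
Digit binomials (mod 13): C(1,0) = 1; C(1,2) = 0 (k_i > n_i)
Product: 1 × 0 = 0 ≡ 0 (mod 13)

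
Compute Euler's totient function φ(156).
48

156 = 2^2 × 3 × 13
φ(n) = n × ∏(1 - 1/p) for each prime p dividing n
φ(156) = 156 × (1 - 1/2) × (1 - 1/3) × (1 - 1/13) = 48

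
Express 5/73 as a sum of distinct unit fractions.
1/15 + 1/548 + 1/600060

Greedy algorithm:
5/73: ceiling(73/5) = 15, use 1/15
2/1095: ceiling(1095/2) = 548, use 1/548
1/600060: ceiling(600060/1) = 600060, use 1/600060
Result: 5/73 = 1/15 + 1/548 + 1/600060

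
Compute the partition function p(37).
21637

p(n) counts ways to write n as a sum of positive integers (order ignored).
Euler's pentagonal recurrence: p(k) = p(k-1) + p(k-2) - p(k-5) - p(k-7) + p(k-12) + p(k-15) - ... (offsets j(3j∓1)/2, signs ++--, p(0)=1, p(<0)=0).
DP table for k = 0..36: p(0)=1, p(1)=1, p(2)=2, p(3)=3, p(4)=5, p(5)=7, p(6)=11, p(7)=15, p(8)=22, p(9)=30, p(10)=42, p(11)=56, p(12)=77, p(13)=101, p(14)=135, p(15)=176, p(16)=231, p(17)=297, p(18)=385, p(19)=490, p(20)=627, p(21)=792, p(22)=1002, p(23)=1255, p(24)=1575, p(25)=1958, p(26)=2436, p(27)=3010, p(28)=3718, p(29)=4565, p(30)=5604, p(31)=6842, p(32)=8349, p(33)=10143, p(34)=12310, p(35)=14883, p(36)=17977.
Final step: p(37) = p(36) + p(35) - p(32) - p(30) + p(25) + p(22) - p(15) - p(11) + p(2)
= 17977 + 14883 - 8349 - 5604 + 1958 + 1002 - 176 - 56 + 2
= 21637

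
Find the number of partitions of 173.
362326859895

p(n) counts ways to write n as a sum of positive integers (order ignored).
Euler's pentagonal recurrence: p(k) = p(k-1) + p(k-2) - p(k-5) - p(k-7) + p(k-12) + p(k-15) - ... (offsets j(3j∓1)/2, signs ++--, p(0)=1, p(<0)=0).
DP table for k = 0..172: p(0)=1, p(1)=1, p(2)=2, p(3)=3, p(4)=5, p(5)=7, p(6)=11, p(7)=15, p(8)=22, p(9)=30, p(10)=42, p(11)=56, p(12)=77, p(13)=101, p(14)=135, p(15)=176, p(16)=231, p(17)=297, p(18)=385, p(19)=490, p(20)=627, p(21)=792, p(22)=1002, p(23)=1255, p(24)=1575, p(25)=1958, p(26)=2436, p(27)=3010, p(28)=3718, p(29)=4565, p(30)=5604, p(31)=6842, p(32)=8349, p(33)=10143, p(34)=12310, p(35)=14883, p(36)=17977, p(37)=21637, p(38)=26015, p(39)=31185, p(40)=37338, p(41)=44583, p(42)=53174, p(43)=63261, p(44)=75175, p(45)=89134, p(46)=105558, p(47)=124754, p(48)=147273, p(49)=173525, p(50)=204226, p(51)=239943, p(52)=281589, p(53)=329931, p(54)=386155, p(55)=451276, p(56)=526823, p(57)=614154, p(58)=715220, p(59)=831820, p(60)=966467, p(61)=1121505, p(62)=1300156, p(63)=1505499, p(64)=1741630, p(65)=2012558, p(66)=2323520, p(67)=2679689, p(68)=3087735, p(69)=3554345, p(70)=4087968, p(71)=4697205, p(72)=5392783, p(73)=6185689, p(74)=7089500, p(75)=8118264, p(76)=9289091, p(77)=10619863, p(78)=12132164, p(79)=13848650, p(80)=15796476, p(81)=18004327, p(82)=20506255, p(83)=23338469, p(84)=26543660, p(85)=30167357, p(86)=34262962, p(87)=38887673, p(88)=44108109, p(89)=49995925, p(90)=56634173, p(91)=64112359, p(92)=72533807, p(93)=82010177, p(94)=92669720, p(95)=104651419, p(96)=118114304, p(97)=133230930, p(98)=150198136, p(99)=169229875, p(100)=190569292, p(101)=214481126, p(102)=241265379, p(103)=271248950, p(104)=304801365, p(105)=342325709, p(106)=384276336, p(107)=431149389, p(108)=483502844, p(109)=541946240, p(110)=607163746, p(111)=679903203, p(112)=761002156, p(113)=851376628, p(114)=952050665, p(115)=1064144451, p(116)=1188908248, p(117)=1327710076, p(118)=1482074143, p(119)=1653668665, p(120)=1844349560, p(121)=2056148051, p(122)=2291320912, p(123)=2552338241, p(124)=2841940500, p(125)=3163127352, p(126)=3519222692, p(127)=3913864295, p(128)=4351078600, p(129)=4835271870, p(130)=5371315400, p(131)=5964539504, p(132)=6620830889, p(133)=7346629512, p(134)=8149040695, p(135)=9035836076, p(136)=10015581680, p(137)=11097645016, p(138)=12292341831, p(139)=13610949895, p(140)=15065878135, p(141)=16670689208, p(142)=18440293320, p(143)=20390982757, p(144)=22540654445, p(145)=24908858009, p(146)=27517052599, p(147)=30388671978, p(148)=33549419497, p(149)=37027355200, p(150)=40853235313, p(151)=45060624582, p(152)=49686288421, p(153)=54770336324, p(154)=60356673280, p(155)=66493182097, p(156)=73232243759, p(157)=80630964769, p(158)=88751778802, p(159)=97662728555, p(160)=107438159466, p(161)=118159068427, p(162)=129913904637, p(163)=142798995930, p(164)=156919475295, p(165)=172389800255, p(166)=189334822579, p(167)=207890420102, p(168)=228204732751, p(169)=250438925115, p(170)=274768617130, p(171)=301384802048, p(172)=330495499613.
Final step: p(173) = p(172) + p(171) - p(168) - p(166) + p(161) + p(158) - p(151) - p(147) + p(138) + p(133) - p(122) - p(116) + p(103) + p(96) - p(81) - p(73) + p(56) + p(47) - p(28) - p(18)
= 330495499613 + 301384802048 - 228204732751 - 189334822579 + 118159068427 + 88751778802 - 45060624582 - 30388671978 + 12292341831 + 7346629512 - 2291320912 - 1188908248 + 271248950 + 118114304 - 18004327 - 6185689 + 526823 + 124754 - 3718 - 385
= 362326859895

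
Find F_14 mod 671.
377

Matrix identity: Q^n = [[F_(n+1), F_n], [F_n, F_(n-1)]] with Q = [[1,1],[1,0]].
n = 14 = 1110₂. Square-and-multiply, entries mod 671:
Q^1 = [[1,1],[1,0]]
Q^3 = (Q^1)²·Q = [[3,2],[2,1]]
Q^7 = (Q^3)²·Q = [[21,13],[13,8]]
Q^14 = (Q^7)² = [[610,377],[377,233]]
F_14 mod 671 = Q^14[0][1] = 377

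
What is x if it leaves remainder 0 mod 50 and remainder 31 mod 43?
1450

Using Chinese Remainder Theorem:
M = 50 × 43 = 2150
M1 = 43, M2 = 50
y1 = 43^(-1) mod 50 = 7
y2 = 50^(-1) mod 43 = 37
x = (0×43×7 + 31×50×37) mod 2150 = 1450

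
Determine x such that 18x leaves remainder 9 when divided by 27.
x ≡ 2 (mod 3)

gcd(18, 27) = 9, which divides 9, so solutions exist.
Divide through by 9: 2x ≡ 1 (mod 3).
Find 2^(-1) mod 3 by the extended Euclidean algorithm:
3 = 1 × 2 + 1  ⟹  1 = (1)·3 + (-1)·2
So (-1)·2 ≡ 1 (mod 3), i.e. 2^(-1) ≡ -1 ≡ 2 (mod 3).
x ≡ 2 × 1 = 2 ≡ 2 (mod 3).
Check: 18 × 2 = 36 ≡ 9 (mod 27).
x ≡ 2 (mod 3), giving 9 solutions mod 27.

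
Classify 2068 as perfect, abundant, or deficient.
deficient

Proper divisors of 2068: sum = 1 + 2 + 4 + 11 + 22 + 44 + 47 + 94 + 188 + 517 + 1034 = 1964
Since 1964 < 2068, 2068 is deficient.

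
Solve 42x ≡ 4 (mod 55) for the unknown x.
x ≡ 42 (mod 55)

gcd(42, 55) = 1, which divides 4, so solutions exist.
Find 42^(-1) mod 55 by the extended Euclidean algorithm:
55 = 1 × 42 + 13  ⟹  13 = (1)·55 + (-1)·42
42 = 3 × 13 + 3  ⟹  3 = (-3)·55 + (4)·42
13 = 4 × 3 + 1  ⟹  1 = (13)·55 + (-17)·42
So (-17)·42 ≡ 1 (mod 55), i.e. 42^(-1) ≡ -17 ≡ 38 (mod 55).
x ≡ 38 × 4 = 152 ≡ 42 (mod 55).
Check: 42 × 42 = 1764 ≡ 4 (mod 55).
Unique solution: x ≡ 42 (mod 55)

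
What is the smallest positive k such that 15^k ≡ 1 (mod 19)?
18

19 is prime, so ord(15) divides φ(19) = 18.
Divisors of 18: 1, 2, 3, 6, 9, 18.
Repeated squaring: 15^1 ≡ 15, 15^2 ≡ 16, 15^4 ≡ 9, 15^8 ≡ 5, 15^16 ≡ 6 (mod 19).
Test 15^d mod 19 for each divisor d in increasing order:
15^1 ≡ 15
15^2 ≡ 16
15^3 = 15^2·15^1 ≡ 12
15^6 = 15^4·15^2 ≡ 11
15^9 = 15^8·15^1 ≡ 18
15^18 = 15^16·15^2 ≡ 1  ← first divisor giving 1
The order is 18.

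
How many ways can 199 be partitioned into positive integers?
3646072432125

p(n) counts ways to write n as a sum of positive integers (order ignored).
Euler's pentagonal recurrence: p(k) = p(k-1) + p(k-2) - p(k-5) - p(k-7) + p(k-12) + p(k-15) - ... (offsets j(3j∓1)/2, signs ++--, p(0)=1, p(<0)=0).
DP table for k = 0..198: p(0)=1, p(1)=1, p(2)=2, p(3)=3, p(4)=5, p(5)=7, p(6)=11, p(7)=15, p(8)=22, p(9)=30, p(10)=42, p(11)=56, p(12)=77, p(13)=101, p(14)=135, p(15)=176, p(16)=231, p(17)=297, p(18)=385, p(19)=490, p(20)=627, p(21)=792, p(22)=1002, p(23)=1255, p(24)=1575, p(25)=1958, p(26)=2436, p(27)=3010, p(28)=3718, p(29)=4565, p(30)=5604, p(31)=6842, p(32)=8349, p(33)=10143, p(34)=12310, p(35)=14883, p(36)=17977, p(37)=21637, p(38)=26015, p(39)=31185, p(40)=37338, p(41)=44583, p(42)=53174, p(43)=63261, p(44)=75175, p(45)=89134, p(46)=105558, p(47)=124754, p(48)=147273, p(49)=173525, p(50)=204226, p(51)=239943, p(52)=281589, p(53)=329931, p(54)=386155, p(55)=451276, p(56)=526823, p(57)=614154, p(58)=715220, p(59)=831820, p(60)=966467, p(61)=1121505, p(62)=1300156, p(63)=1505499, p(64)=1741630, p(65)=2012558, p(66)=2323520, p(67)=2679689, p(68)=3087735, p(69)=3554345, p(70)=4087968, p(71)=4697205, p(72)=5392783, p(73)=6185689, p(74)=7089500, p(75)=8118264, p(76)=9289091, p(77)=10619863, p(78)=12132164, p(79)=13848650, p(80)=15796476, p(81)=18004327, p(82)=20506255, p(83)=23338469, p(84)=26543660, p(85)=30167357, p(86)=34262962, p(87)=38887673, p(88)=44108109, p(89)=49995925, p(90)=56634173, p(91)=64112359, p(92)=72533807, p(93)=82010177, p(94)=92669720, p(95)=104651419, p(96)=118114304, p(97)=133230930, p(98)=150198136, p(99)=169229875, p(100)=190569292, p(101)=214481126, p(102)=241265379, p(103)=271248950, p(104)=304801365, p(105)=342325709, p(106)=384276336, p(107)=431149389, p(108)=483502844, p(109)=541946240, p(110)=607163746, p(111)=679903203, p(112)=761002156, p(113)=851376628, p(114)=952050665, p(115)=1064144451, p(116)=1188908248, p(117)=1327710076, p(118)=1482074143, p(119)=1653668665, p(120)=1844349560, p(121)=2056148051, p(122)=2291320912, p(123)=2552338241, p(124)=2841940500, p(125)=3163127352, p(126)=3519222692, p(127)=3913864295, p(128)=4351078600, p(129)=4835271870, p(130)=5371315400, p(131)=5964539504, p(132)=6620830889, p(133)=7346629512, p(134)=8149040695, p(135)=9035836076, p(136)=10015581680, p(137)=11097645016, p(138)=12292341831, p(139)=13610949895, p(140)=15065878135, p(141)=16670689208, p(142)=18440293320, p(143)=20390982757, p(144)=22540654445, p(145)=24908858009, p(146)=27517052599, p(147)=30388671978, p(148)=33549419497, p(149)=37027355200, p(150)=40853235313, p(151)=45060624582, p(152)=49686288421, p(153)=54770336324, p(154)=60356673280, p(155)=66493182097, p(156)=73232243759, p(157)=80630964769, p(158)=88751778802, p(159)=97662728555, p(160)=107438159466, p(161)=118159068427, p(162)=129913904637, p(163)=142798995930, p(164)=156919475295, p(165)=172389800255, p(166)=189334822579, p(167)=207890420102, p(168)=228204732751, p(169)=250438925115, p(170)=274768617130, p(171)=301384802048, p(172)=330495499613, p(173)=362326859895, p(174)=397125074750, p(175)=435157697830, p(176)=476715857290, p(177)=522115831195, p(178)=571701605655, p(179)=625846753120, p(180)=684957390936, p(181)=749474411781, p(182)=819876908323, p(183)=896684817527, p(184)=980462880430, p(185)=1071823774337, p(186)=1171432692373, p(187)=1280011042268, p(188)=1398341745571, p(189)=1527273599625, p(190)=1667727404093, p(191)=1820701100652, p(192)=1987276856363, p(193)=2168627105469, p(194)=2366022741845, p(195)=2580840212973, p(196)=2814570987591, p(197)=3068829878530, p(198)=3345365983698.
Final step: p(199) = p(198) + p(197) - p(194) - p(192) + p(187) + p(184) - p(177) - p(173) + p(164) + p(159) - p(148) - p(142) + p(129) + p(122) - p(107) - p(99) + p(82) + p(73) - p(54) - p(44) + p(23) + p(12)
= 3345365983698 + 3068829878530 - 2366022741845 - 1987276856363 + 1280011042268 + 980462880430 - 522115831195 - 362326859895 + 156919475295 + 97662728555 - 33549419497 - 18440293320 + 4835271870 + 2291320912 - 431149389 - 169229875 + 20506255 + 6185689 - 386155 - 75175 + 1255 + 77
= 3646072432125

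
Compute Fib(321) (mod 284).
118

Matrix identity: Q^n = [[F_(n+1), F_n], [F_n, F_(n-1)]] with Q = [[1,1],[1,0]].
n = 321 = 101000001₂. Square-and-multiply, entries mod 284:
Q^1 = [[1,1],[1,0]]
Q^2 = (Q^1)² = [[2,1],[1,1]]
Q^5 = (Q^2)²·Q = [[8,5],[5,3]]
Q^10 = (Q^5)² = [[89,55],[55,34]]
Q^20 = (Q^10)² = [[154,233],[233,205]]
Q^40 = (Q^20)² = [[189,151],[151,38]]
Q^80 = (Q^40)² = [[18,197],[197,105]]
Q^160 = (Q^80)² = [[225,91],[91,134]]
Q^321 = (Q^160)²·Q = [[127,118],[118,9]]
F_321 mod 284 = Q^321[0][1] = 118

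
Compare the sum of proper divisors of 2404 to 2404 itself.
deficient

Proper divisors of 2404: sum = 1 + 2 + 4 + 601 + 1202 = 1810
Since 1810 < 2404, 2404 is deficient.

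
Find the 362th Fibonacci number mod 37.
6

Matrix identity: Q^n = [[F_(n+1), F_n], [F_n, F_(n-1)]] with Q = [[1,1],[1,0]].
n = 362 = 101101010₂. Square-and-multiply, entries mod 37:
Q^1 = [[1,1],[1,0]]
Q^2 = (Q^1)² = [[2,1],[1,1]]
Q^5 = (Q^2)²·Q = [[8,5],[5,3]]
Q^11 = (Q^5)²·Q = [[33,15],[15,18]]
Q^22 = (Q^11)² = [[19,25],[25,31]]
Q^45 = (Q^22)²·Q = [[16,24],[24,29]]
Q^90 = (Q^45)² = [[18,7],[7,11]]
Q^181 = (Q^90)²·Q = [[21,3],[3,18]]
Q^362 = (Q^181)² = [[6,6],[6,0]]
F_362 mod 37 = Q^362[0][1] = 6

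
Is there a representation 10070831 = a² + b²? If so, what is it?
Not possible

Factorization: 10070831 = 47^3 × 97
By Fermat: n is sum of two squares iff every prime p ≡ 3 (mod 4) appears to even power.
Prime(s) ≡ 3 (mod 4) with odd exponent: [(47, 3)]
Therefore 10070831 cannot be expressed as a² + b².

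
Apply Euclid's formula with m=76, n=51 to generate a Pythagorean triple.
(3175, 7752, 8377)

Euclid's formula: a = m² - n², b = 2mn, c = m² + n²
m = 76, n = 51
a = 76² - 51² = 5776 - 2601 = 3175
b = 2 × 76 × 51 = 7752
c = 76² + 51² = 5776 + 2601 = 8377
Verification: 3175² + 7752² = 10080625 + 60093504 = 70174129 = 8377² ✓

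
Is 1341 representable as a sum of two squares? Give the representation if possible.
21² + 30² (a=21, b=30)

Factorization: 1341 = 3^2 × 149
By Fermat: n is sum of two squares iff every prime p ≡ 3 (mod 4) appears to even power.
All primes ≡ 3 (mod 4) appear to even power.
Search a = 0, 1, 2, … for 1341 - a² a perfect square: first hit at a = 21: 1341 - 441 = 900 = 30².
1341 = 21² + 30² = 441 + 900 ✓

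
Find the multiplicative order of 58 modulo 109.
108

109 is prime, so ord(58) divides φ(109) = 108.
Divisors of 108: 1, 2, 3, 4, 6, 9, 12, 18, 27, 36, 54, 108.
Repeated squaring: 58^1 ≡ 58, 58^2 ≡ 94, 58^4 ≡ 7, 58^8 ≡ 49, 58^16 ≡ 3, 58^32 ≡ 9, 58^64 ≡ 81 (mod 109).
Test 58^d mod 109 for each divisor d in increasing order:
58^1 ≡ 58
58^2 ≡ 94
58^3 = 58^2·58^1 ≡ 2
58^4 ≡ 7
58^6 = 58^4·58^2 ≡ 4
58^9 = 58^8·58^1 ≡ 8
58^12 = 58^8·58^4 ≡ 16
58^18 = 58^16·58^2 ≡ 64
58^27 = 58^16·58^8·58^2·58^1 ≡ 76
58^36 = 58^32·58^4 ≡ 63
58^54 = 58^32·58^16·58^4·58^2 ≡ 108
58^108 = 58^64·58^32·58^8·58^4 ≡ 1  ← first divisor giving 1
The order is 108.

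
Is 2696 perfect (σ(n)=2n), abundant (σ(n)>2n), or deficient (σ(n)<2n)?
deficient

Proper divisors of 2696: sum = 1 + 2 + 4 + 8 + 337 + 674 + 1348 = 2374
Since 2374 < 2696, 2696 is deficient.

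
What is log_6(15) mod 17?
10

Baby-step giant-step with step n = ⌈√17⌉ = 5.
Baby steps 6^j mod 17 (j:value) for j=0..4: 0:1, 1:6, 2:2, 3:12, 4:4.
Giant-step multiplier: 6^(-5) ≡ 6^(16-5) = 6^11 ≡ 5 (mod 17).
Giant steps γ_i = 15·5^i mod 17: γ_0=15, γ_1=7, γ_2=1 (in table at j=0).
x = i·n + j = 2·5 + 0 = 10.
Check: 6^10 ≡ 15 (mod 17).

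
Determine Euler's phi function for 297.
180

297 = 3^3 × 11
φ(n) = n × ∏(1 - 1/p) for each prime p dividing n
φ(297) = 297 × (1 - 1/3) × (1 - 1/11) = 180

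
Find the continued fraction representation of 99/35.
[2; 1, 4, 1, 5]

Euclidean algorithm steps:
99 = 2 × 35 + 29
35 = 1 × 29 + 6
29 = 4 × 6 + 5
6 = 1 × 5 + 1
5 = 5 × 1 + 0
Continued fraction: [2; 1, 4, 1, 5]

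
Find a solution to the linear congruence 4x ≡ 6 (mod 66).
x ≡ 18 (mod 33)

gcd(4, 66) = 2, which divides 6, so solutions exist.
Divide through by 2: 2x ≡ 3 (mod 33).
Find 2^(-1) mod 33 by the extended Euclidean algorithm:
33 = 16 × 2 + 1  ⟹  1 = (1)·33 + (-16)·2
So (-16)·2 ≡ 1 (mod 33), i.e. 2^(-1) ≡ -16 ≡ 17 (mod 33).
x ≡ 17 × 3 = 51 ≡ 18 (mod 33).
Check: 4 × 18 = 72 ≡ 6 (mod 66).
x ≡ 18 (mod 33), giving 2 solutions mod 66.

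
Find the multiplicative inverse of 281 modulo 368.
313

gcd(281, 368) = 1, so the inverse exists.
Extended Euclidean algorithm on (368, 281):
368 = 1 × 281 + 87  ⟹  87 = (1)·368 + (-1)·281
281 = 3 × 87 + 20  ⟹  20 = (-3)·368 + (4)·281
87 = 4 × 20 + 7  ⟹  7 = (13)·368 + (-17)·281
20 = 2 × 7 + 6  ⟹  6 = (-29)·368 + (38)·281
7 = 1 × 6 + 1  ⟹  1 = (42)·368 + (-55)·281
So (-55)·281 ≡ 1 (mod 368), i.e. 281^(-1) ≡ -55 ≡ 313 (mod 368).
Check: 281 × 313 = 87953 ≡ 1 (mod 368)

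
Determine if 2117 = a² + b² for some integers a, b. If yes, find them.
1² + 46² (a=1, b=46)

Factorization: 2117 = 29 × 73
By Fermat: n is sum of two squares iff every prime p ≡ 3 (mod 4) appears to even power.
All primes ≡ 3 (mod 4) appear to even power.
Search a = 0, 1, 2, … for 2117 - a² a perfect square: first hit at a = 1: 2117 - 1 = 2116 = 46².
2117 = 1² + 46² = 1 + 2116 ✓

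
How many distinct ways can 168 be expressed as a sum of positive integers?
228204732751

p(n) counts ways to write n as a sum of positive integers (order ignored).
Euler's pentagonal recurrence: p(k) = p(k-1) + p(k-2) - p(k-5) - p(k-7) + p(k-12) + p(k-15) - ... (offsets j(3j∓1)/2, signs ++--, p(0)=1, p(<0)=0).
DP table for k = 0..167: p(0)=1, p(1)=1, p(2)=2, p(3)=3, p(4)=5, p(5)=7, p(6)=11, p(7)=15, p(8)=22, p(9)=30, p(10)=42, p(11)=56, p(12)=77, p(13)=101, p(14)=135, p(15)=176, p(16)=231, p(17)=297, p(18)=385, p(19)=490, p(20)=627, p(21)=792, p(22)=1002, p(23)=1255, p(24)=1575, p(25)=1958, p(26)=2436, p(27)=3010, p(28)=3718, p(29)=4565, p(30)=5604, p(31)=6842, p(32)=8349, p(33)=10143, p(34)=12310, p(35)=14883, p(36)=17977, p(37)=21637, p(38)=26015, p(39)=31185, p(40)=37338, p(41)=44583, p(42)=53174, p(43)=63261, p(44)=75175, p(45)=89134, p(46)=105558, p(47)=124754, p(48)=147273, p(49)=173525, p(50)=204226, p(51)=239943, p(52)=281589, p(53)=329931, p(54)=386155, p(55)=451276, p(56)=526823, p(57)=614154, p(58)=715220, p(59)=831820, p(60)=966467, p(61)=1121505, p(62)=1300156, p(63)=1505499, p(64)=1741630, p(65)=2012558, p(66)=2323520, p(67)=2679689, p(68)=3087735, p(69)=3554345, p(70)=4087968, p(71)=4697205, p(72)=5392783, p(73)=6185689, p(74)=7089500, p(75)=8118264, p(76)=9289091, p(77)=10619863, p(78)=12132164, p(79)=13848650, p(80)=15796476, p(81)=18004327, p(82)=20506255, p(83)=23338469, p(84)=26543660, p(85)=30167357, p(86)=34262962, p(87)=38887673, p(88)=44108109, p(89)=49995925, p(90)=56634173, p(91)=64112359, p(92)=72533807, p(93)=82010177, p(94)=92669720, p(95)=104651419, p(96)=118114304, p(97)=133230930, p(98)=150198136, p(99)=169229875, p(100)=190569292, p(101)=214481126, p(102)=241265379, p(103)=271248950, p(104)=304801365, p(105)=342325709, p(106)=384276336, p(107)=431149389, p(108)=483502844, p(109)=541946240, p(110)=607163746, p(111)=679903203, p(112)=761002156, p(113)=851376628, p(114)=952050665, p(115)=1064144451, p(116)=1188908248, p(117)=1327710076, p(118)=1482074143, p(119)=1653668665, p(120)=1844349560, p(121)=2056148051, p(122)=2291320912, p(123)=2552338241, p(124)=2841940500, p(125)=3163127352, p(126)=3519222692, p(127)=3913864295, p(128)=4351078600, p(129)=4835271870, p(130)=5371315400, p(131)=5964539504, p(132)=6620830889, p(133)=7346629512, p(134)=8149040695, p(135)=9035836076, p(136)=10015581680, p(137)=11097645016, p(138)=12292341831, p(139)=13610949895, p(140)=15065878135, p(141)=16670689208, p(142)=18440293320, p(143)=20390982757, p(144)=22540654445, p(145)=24908858009, p(146)=27517052599, p(147)=30388671978, p(148)=33549419497, p(149)=37027355200, p(150)=40853235313, p(151)=45060624582, p(152)=49686288421, p(153)=54770336324, p(154)=60356673280, p(155)=66493182097, p(156)=73232243759, p(157)=80630964769, p(158)=88751778802, p(159)=97662728555, p(160)=107438159466, p(161)=118159068427, p(162)=129913904637, p(163)=142798995930, p(164)=156919475295, p(165)=172389800255, p(166)=189334822579, p(167)=207890420102.
Final step: p(168) = p(167) + p(166) - p(163) - p(161) + p(156) + p(153) - p(146) - p(142) + p(133) + p(128) - p(117) - p(111) + p(98) + p(91) - p(76) - p(68) + p(51) + p(42) - p(23) - p(13)
= 207890420102 + 189334822579 - 142798995930 - 118159068427 + 73232243759 + 54770336324 - 27517052599 - 18440293320 + 7346629512 + 4351078600 - 1327710076 - 679903203 + 150198136 + 64112359 - 9289091 - 3087735 + 239943 + 53174 - 1255 - 101
= 228204732751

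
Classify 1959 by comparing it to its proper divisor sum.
deficient

Proper divisors of 1959: sum = 1 + 3 + 653 = 657
Since 657 < 1959, 1959 is deficient.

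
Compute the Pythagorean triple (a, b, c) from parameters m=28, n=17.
(495, 952, 1073)

Euclid's formula: a = m² - n², b = 2mn, c = m² + n²
m = 28, n = 17
a = 28² - 17² = 784 - 289 = 495
b = 2 × 28 × 17 = 952
c = 28² + 17² = 784 + 289 = 1073
Verification: 495² + 952² = 245025 + 906304 = 1151329 = 1073² ✓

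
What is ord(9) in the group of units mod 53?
26

53 is prime, so ord(9) divides φ(53) = 52.
Divisors of 52: 1, 2, 4, 13, 26, 52.
Repeated squaring: 9^1 ≡ 9, 9^2 ≡ 28, 9^4 ≡ 42, 9^8 ≡ 15, 9^16 ≡ 13, 9^32 ≡ 10 (mod 53).
Test 9^d mod 53 for each divisor d in increasing order:
9^1 ≡ 9
9^2 ≡ 28
9^4 ≡ 42
9^13 = 9^8·9^4·9^1 ≡ 52
9^26 = 9^16·9^8·9^2 ≡ 1  ← first divisor giving 1
The order is 26.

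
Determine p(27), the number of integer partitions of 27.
3010

p(n) counts ways to write n as a sum of positive integers (order ignored).
Euler's pentagonal recurrence: p(k) = p(k-1) + p(k-2) - p(k-5) - p(k-7) + p(k-12) + p(k-15) - ... (offsets j(3j∓1)/2, signs ++--, p(0)=1, p(<0)=0).
DP table for k = 0..26: p(0)=1, p(1)=1, p(2)=2, p(3)=3, p(4)=5, p(5)=7, p(6)=11, p(7)=15, p(8)=22, p(9)=30, p(10)=42, p(11)=56, p(12)=77, p(13)=101, p(14)=135, p(15)=176, p(16)=231, p(17)=297, p(18)=385, p(19)=490, p(20)=627, p(21)=792, p(22)=1002, p(23)=1255, p(24)=1575, p(25)=1958, p(26)=2436.
Final step: p(27) = p(26) + p(25) - p(22) - p(20) + p(15) + p(12) - p(5) - p(1)
= 2436 + 1958 - 1002 - 627 + 176 + 77 - 7 - 1
= 3010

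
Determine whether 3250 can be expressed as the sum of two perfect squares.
1² + 57² (a=1, b=57)

Factorization: 3250 = 2 × 5^3 × 13
By Fermat: n is sum of two squares iff every prime p ≡ 3 (mod 4) appears to even power.
All primes ≡ 3 (mod 4) appear to even power.
Search a = 0, 1, 2, … for 3250 - a² a perfect square: first hit at a = 1: 3250 - 1 = 3249 = 57².
3250 = 1² + 57² = 1 + 3249 ✓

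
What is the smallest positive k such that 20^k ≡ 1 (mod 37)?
36

37 is prime, so ord(20) divides φ(37) = 36.
Divisors of 36: 1, 2, 3, 4, 6, 9, 12, 18, 36.
Repeated squaring: 20^1 ≡ 20, 20^2 ≡ 30, 20^4 ≡ 12, 20^8 ≡ 33, 20^16 ≡ 16, 20^32 ≡ 34 (mod 37).
Test 20^d mod 37 for each divisor d in increasing order:
20^1 ≡ 20
20^2 ≡ 30
20^3 = 20^2·20^1 ≡ 8
20^4 ≡ 12
20^6 = 20^4·20^2 ≡ 27
20^9 = 20^8·20^1 ≡ 31
20^12 = 20^8·20^4 ≡ 26
20^18 = 20^16·20^2 ≡ 36
20^36 = 20^32·20^4 ≡ 1  ← first divisor giving 1
The order is 36.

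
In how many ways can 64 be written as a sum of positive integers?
1741630

p(n) counts ways to write n as a sum of positive integers (order ignored).
Euler's pentagonal recurrence: p(k) = p(k-1) + p(k-2) - p(k-5) - p(k-7) + p(k-12) + p(k-15) - ... (offsets j(3j∓1)/2, signs ++--, p(0)=1, p(<0)=0).
DP table for k = 0..63: p(0)=1, p(1)=1, p(2)=2, p(3)=3, p(4)=5, p(5)=7, p(6)=11, p(7)=15, p(8)=22, p(9)=30, p(10)=42, p(11)=56, p(12)=77, p(13)=101, p(14)=135, p(15)=176, p(16)=231, p(17)=297, p(18)=385, p(19)=490, p(20)=627, p(21)=792, p(22)=1002, p(23)=1255, p(24)=1575, p(25)=1958, p(26)=2436, p(27)=3010, p(28)=3718, p(29)=4565, p(30)=5604, p(31)=6842, p(32)=8349, p(33)=10143, p(34)=12310, p(35)=14883, p(36)=17977, p(37)=21637, p(38)=26015, p(39)=31185, p(40)=37338, p(41)=44583, p(42)=53174, p(43)=63261, p(44)=75175, p(45)=89134, p(46)=105558, p(47)=124754, p(48)=147273, p(49)=173525, p(50)=204226, p(51)=239943, p(52)=281589, p(53)=329931, p(54)=386155, p(55)=451276, p(56)=526823, p(57)=614154, p(58)=715220, p(59)=831820, p(60)=966467, p(61)=1121505, p(62)=1300156, p(63)=1505499.
Final step: p(64) = p(63) + p(62) - p(59) - p(57) + p(52) + p(49) - p(42) - p(38) + p(29) + p(24) - p(13) - p(7)
= 1505499 + 1300156 - 831820 - 614154 + 281589 + 173525 - 53174 - 26015 + 4565 + 1575 - 101 - 15
= 1741630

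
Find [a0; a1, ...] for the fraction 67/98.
[0; 1, 2, 6, 5]

Euclidean algorithm steps:
67 = 0 × 98 + 67
98 = 1 × 67 + 31
67 = 2 × 31 + 5
31 = 6 × 5 + 1
5 = 5 × 1 + 0
Continued fraction: [0; 1, 2, 6, 5]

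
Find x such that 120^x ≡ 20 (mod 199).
194

Baby-step giant-step with step n = ⌈√199⌉ = 15.
Baby steps 120^j mod 199 (j:value) for j=0..14: 0:1, 1:120, 2:72, 3:83, 4:10, 5:6, 6:123, 7:34, 8:100, 9:60, 10:36, 11:141, 12:5, 13:3, 14:161.
Giant-step multiplier: 120^(-15) ≡ 120^(198-15) = 120^183 ≡ 82 (mod 199).
Giant steps γ_i = 20·82^i mod 199: γ_0=20, γ_1=48, γ_2=155, γ_3=173, γ_4=57, γ_5=97, γ_6=193, γ_7=105, γ_8=53, γ_9=167, γ_10=162, γ_11=150, γ_12=161 (in table at j=14).
x = i·n + j = 12·15 + 14 = 194.
Check: 120^194 ≡ 20 (mod 199).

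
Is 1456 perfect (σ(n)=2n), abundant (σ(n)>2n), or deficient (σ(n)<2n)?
abundant

Proper divisors of 1456: sum = 1 + 2 + 4 + 7 + 8 + 13 + 14 + 16 + ... + 182 + 208 + 364 + 728 (19 divisors) = 2016
Since 2016 > 1456, 1456 is abundant.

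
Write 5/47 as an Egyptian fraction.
1/10 + 1/157 + 1/73790

Greedy algorithm:
5/47: ceiling(47/5) = 10, use 1/10
3/470: ceiling(470/3) = 157, use 1/157
1/73790: ceiling(73790/1) = 73790, use 1/73790
Result: 5/47 = 1/10 + 1/157 + 1/73790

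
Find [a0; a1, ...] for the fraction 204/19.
[10; 1, 2, 1, 4]

Euclidean algorithm steps:
204 = 10 × 19 + 14
19 = 1 × 14 + 5
14 = 2 × 5 + 4
5 = 1 × 4 + 1
4 = 4 × 1 + 0
Continued fraction: [10; 1, 2, 1, 4]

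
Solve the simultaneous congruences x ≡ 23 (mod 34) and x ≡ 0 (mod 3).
57

Using Chinese Remainder Theorem:
M = 34 × 3 = 102
M1 = 3, M2 = 34
y1 = 3^(-1) mod 34 = 23
y2 = 34^(-1) mod 3 = 1
x = (23×3×23 + 0×34×1) mod 102 = 57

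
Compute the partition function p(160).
107438159466

p(n) counts ways to write n as a sum of positive integers (order ignored).
Euler's pentagonal recurrence: p(k) = p(k-1) + p(k-2) - p(k-5) - p(k-7) + p(k-12) + p(k-15) - ... (offsets j(3j∓1)/2, signs ++--, p(0)=1, p(<0)=0).
DP table for k = 0..159: p(0)=1, p(1)=1, p(2)=2, p(3)=3, p(4)=5, p(5)=7, p(6)=11, p(7)=15, p(8)=22, p(9)=30, p(10)=42, p(11)=56, p(12)=77, p(13)=101, p(14)=135, p(15)=176, p(16)=231, p(17)=297, p(18)=385, p(19)=490, p(20)=627, p(21)=792, p(22)=1002, p(23)=1255, p(24)=1575, p(25)=1958, p(26)=2436, p(27)=3010, p(28)=3718, p(29)=4565, p(30)=5604, p(31)=6842, p(32)=8349, p(33)=10143, p(34)=12310, p(35)=14883, p(36)=17977, p(37)=21637, p(38)=26015, p(39)=31185, p(40)=37338, p(41)=44583, p(42)=53174, p(43)=63261, p(44)=75175, p(45)=89134, p(46)=105558, p(47)=124754, p(48)=147273, p(49)=173525, p(50)=204226, p(51)=239943, p(52)=281589, p(53)=329931, p(54)=386155, p(55)=451276, p(56)=526823, p(57)=614154, p(58)=715220, p(59)=831820, p(60)=966467, p(61)=1121505, p(62)=1300156, p(63)=1505499, p(64)=1741630, p(65)=2012558, p(66)=2323520, p(67)=2679689, p(68)=3087735, p(69)=3554345, p(70)=4087968, p(71)=4697205, p(72)=5392783, p(73)=6185689, p(74)=7089500, p(75)=8118264, p(76)=9289091, p(77)=10619863, p(78)=12132164, p(79)=13848650, p(80)=15796476, p(81)=18004327, p(82)=20506255, p(83)=23338469, p(84)=26543660, p(85)=30167357, p(86)=34262962, p(87)=38887673, p(88)=44108109, p(89)=49995925, p(90)=56634173, p(91)=64112359, p(92)=72533807, p(93)=82010177, p(94)=92669720, p(95)=104651419, p(96)=118114304, p(97)=133230930, p(98)=150198136, p(99)=169229875, p(100)=190569292, p(101)=214481126, p(102)=241265379, p(103)=271248950, p(104)=304801365, p(105)=342325709, p(106)=384276336, p(107)=431149389, p(108)=483502844, p(109)=541946240, p(110)=607163746, p(111)=679903203, p(112)=761002156, p(113)=851376628, p(114)=952050665, p(115)=1064144451, p(116)=1188908248, p(117)=1327710076, p(118)=1482074143, p(119)=1653668665, p(120)=1844349560, p(121)=2056148051, p(122)=2291320912, p(123)=2552338241, p(124)=2841940500, p(125)=3163127352, p(126)=3519222692, p(127)=3913864295, p(128)=4351078600, p(129)=4835271870, p(130)=5371315400, p(131)=5964539504, p(132)=6620830889, p(133)=7346629512, p(134)=8149040695, p(135)=9035836076, p(136)=10015581680, p(137)=11097645016, p(138)=12292341831, p(139)=13610949895, p(140)=15065878135, p(141)=16670689208, p(142)=18440293320, p(143)=20390982757, p(144)=22540654445, p(145)=24908858009, p(146)=27517052599, p(147)=30388671978, p(148)=33549419497, p(149)=37027355200, p(150)=40853235313, p(151)=45060624582, p(152)=49686288421, p(153)=54770336324, p(154)=60356673280, p(155)=66493182097, p(156)=73232243759, p(157)=80630964769, p(158)=88751778802, p(159)=97662728555.
Final step: p(160) = p(159) + p(158) - p(155) - p(153) + p(148) + p(145) - p(138) - p(134) + p(125) + p(120) - p(109) - p(103) + p(90) + p(83) - p(68) - p(60) + p(43) + p(34) - p(15) - p(5)
= 97662728555 + 88751778802 - 66493182097 - 54770336324 + 33549419497 + 24908858009 - 12292341831 - 8149040695 + 3163127352 + 1844349560 - 541946240 - 271248950 + 56634173 + 23338469 - 3087735 - 966467 + 63261 + 12310 - 176 - 7
= 107438159466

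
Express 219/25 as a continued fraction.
[8; 1, 3, 6]

Euclidean algorithm steps:
219 = 8 × 25 + 19
25 = 1 × 19 + 6
19 = 3 × 6 + 1
6 = 6 × 1 + 0
Continued fraction: [8; 1, 3, 6]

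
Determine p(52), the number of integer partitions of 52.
281589

p(n) counts ways to write n as a sum of positive integers (order ignored).
Euler's pentagonal recurrence: p(k) = p(k-1) + p(k-2) - p(k-5) - p(k-7) + p(k-12) + p(k-15) - ... (offsets j(3j∓1)/2, signs ++--, p(0)=1, p(<0)=0).
DP table for k = 0..51: p(0)=1, p(1)=1, p(2)=2, p(3)=3, p(4)=5, p(5)=7, p(6)=11, p(7)=15, p(8)=22, p(9)=30, p(10)=42, p(11)=56, p(12)=77, p(13)=101, p(14)=135, p(15)=176, p(16)=231, p(17)=297, p(18)=385, p(19)=490, p(20)=627, p(21)=792, p(22)=1002, p(23)=1255, p(24)=1575, p(25)=1958, p(26)=2436, p(27)=3010, p(28)=3718, p(29)=4565, p(30)=5604, p(31)=6842, p(32)=8349, p(33)=10143, p(34)=12310, p(35)=14883, p(36)=17977, p(37)=21637, p(38)=26015, p(39)=31185, p(40)=37338, p(41)=44583, p(42)=53174, p(43)=63261, p(44)=75175, p(45)=89134, p(46)=105558, p(47)=124754, p(48)=147273, p(49)=173525, p(50)=204226, p(51)=239943.
Final step: p(52) = p(51) + p(50) - p(47) - p(45) + p(40) + p(37) - p(30) - p(26) + p(17) + p(12) - p(1)
= 239943 + 204226 - 124754 - 89134 + 37338 + 21637 - 5604 - 2436 + 297 + 77 - 1
= 281589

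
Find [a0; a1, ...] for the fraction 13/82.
[0; 6, 3, 4]

Euclidean algorithm steps:
13 = 0 × 82 + 13
82 = 6 × 13 + 4
13 = 3 × 4 + 1
4 = 4 × 1 + 0
Continued fraction: [0; 6, 3, 4]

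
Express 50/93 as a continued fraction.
[0; 1, 1, 6, 7]

Euclidean algorithm steps:
50 = 0 × 93 + 50
93 = 1 × 50 + 43
50 = 1 × 43 + 7
43 = 6 × 7 + 1
7 = 7 × 1 + 0
Continued fraction: [0; 1, 1, 6, 7]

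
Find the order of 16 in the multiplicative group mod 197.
49

197 is prime, so ord(16) divides φ(197) = 196.
Divisors of 196: 1, 2, 4, 7, 14, 28, 49, 98, 196.
Repeated squaring: 16^1 ≡ 16, 16^2 ≡ 59, 16^4 ≡ 132, 16^8 ≡ 88, 16^16 ≡ 61, 16^32 ≡ 175, 16^64 ≡ 90, 16^128 ≡ 23 (mod 197).
Test 16^d mod 197 for each divisor d in increasing order:
16^1 ≡ 16
16^2 ≡ 59
16^4 ≡ 132
16^7 = 16^4·16^2·16^1 ≡ 104
16^14 = 16^8·16^4·16^2 ≡ 178
16^28 = 16^16·16^8·16^4 ≡ 164
16^49 = 16^32·16^16·16^1 ≡ 1  ← first divisor giving 1
The order is 49.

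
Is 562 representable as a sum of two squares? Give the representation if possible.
11² + 21² (a=11, b=21)

Factorization: 562 = 2 × 281
By Fermat: n is sum of two squares iff every prime p ≡ 3 (mod 4) appears to even power.
All primes ≡ 3 (mod 4) appear to even power.
Search a = 0, 1, 2, … for 562 - a² a perfect square: first hit at a = 11: 562 - 121 = 441 = 21².
562 = 11² + 21² = 121 + 441 ✓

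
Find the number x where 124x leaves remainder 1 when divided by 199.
130

gcd(124, 199) = 1, so the inverse exists.
Extended Euclidean algorithm on (199, 124):
199 = 1 × 124 + 75  ⟹  75 = (1)·199 + (-1)·124
124 = 1 × 75 + 49  ⟹  49 = (-1)·199 + (2)·124
75 = 1 × 49 + 26  ⟹  26 = (2)·199 + (-3)·124
49 = 1 × 26 + 23  ⟹  23 = (-3)·199 + (5)·124
26 = 1 × 23 + 3  ⟹  3 = (5)·199 + (-8)·124
23 = 7 × 3 + 2  ⟹  2 = (-38)·199 + (61)·124
3 = 1 × 2 + 1  ⟹  1 = (43)·199 + (-69)·124
So (-69)·124 ≡ 1 (mod 199), i.e. 124^(-1) ≡ -69 ≡ 130 (mod 199).
Check: 124 × 130 = 16120 ≡ 1 (mod 199)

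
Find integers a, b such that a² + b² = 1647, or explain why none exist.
Not possible

Factorization: 1647 = 3^3 × 61
By Fermat: n is sum of two squares iff every prime p ≡ 3 (mod 4) appears to even power.
Prime(s) ≡ 3 (mod 4) with odd exponent: [(3, 3)]
Therefore 1647 cannot be expressed as a² + b².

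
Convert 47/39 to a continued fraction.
[1; 4, 1, 7]

Euclidean algorithm steps:
47 = 1 × 39 + 8
39 = 4 × 8 + 7
8 = 1 × 7 + 1
7 = 7 × 1 + 0
Continued fraction: [1; 4, 1, 7]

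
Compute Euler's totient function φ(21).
12

21 = 3 × 7
φ(n) = n × ∏(1 - 1/p) for each prime p dividing n
φ(21) = 21 × (1 - 1/3) × (1 - 1/7) = 12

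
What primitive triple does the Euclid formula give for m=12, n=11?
(23, 264, 265)

Euclid's formula: a = m² - n², b = 2mn, c = m² + n²
m = 12, n = 11
a = 12² - 11² = 144 - 121 = 23
b = 2 × 12 × 11 = 264
c = 12² + 11² = 144 + 121 = 265
Verification: 23² + 264² = 529 + 69696 = 70225 = 265² ✓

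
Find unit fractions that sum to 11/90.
1/9 + 1/90

Greedy algorithm:
11/90: ceiling(90/11) = 9, use 1/9
1/90: ceiling(90/1) = 90, use 1/90
Result: 11/90 = 1/9 + 1/90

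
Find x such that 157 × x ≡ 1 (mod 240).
133

gcd(157, 240) = 1, so the inverse exists.
Extended Euclidean algorithm on (240, 157):
240 = 1 × 157 + 83  ⟹  83 = (1)·240 + (-1)·157
157 = 1 × 83 + 74  ⟹  74 = (-1)·240 + (2)·157
83 = 1 × 74 + 9  ⟹  9 = (2)·240 + (-3)·157
74 = 8 × 9 + 2  ⟹  2 = (-17)·240 + (26)·157
9 = 4 × 2 + 1  ⟹  1 = (70)·240 + (-107)·157
So (-107)·157 ≡ 1 (mod 240), i.e. 157^(-1) ≡ -107 ≡ 133 (mod 240).
Check: 157 × 133 = 20881 ≡ 1 (mod 240)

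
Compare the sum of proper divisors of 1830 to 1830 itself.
abundant

Proper divisors of 1830: sum = 1 + 2 + 3 + 5 + 6 + 10 + 15 + 30 + 61 + 122 + 183 + 305 + 366 + 610 + 915 = 2634
Since 2634 > 1830, 1830 is abundant.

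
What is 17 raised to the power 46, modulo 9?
1

Repeated squaring. Binary of 46 = 101110.
17^1 ≡ 8 (mod 9); 17^2 ≡ 1 (mod 9); 17^4 ≡ 1 (mod 9); 17^8 ≡ 1 (mod 9); 17^16 ≡ 1 (mod 9); 17^32 ≡ 1 (mod 9)
17^46 = 17^2 × 17^4 × 17^8 × 17^32 ≡ 1 (mod 9)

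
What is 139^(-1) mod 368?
323

gcd(139, 368) = 1, so the inverse exists.
Extended Euclidean algorithm on (368, 139):
368 = 2 × 139 + 90  ⟹  90 = (1)·368 + (-2)·139
139 = 1 × 90 + 49  ⟹  49 = (-1)·368 + (3)·139
90 = 1 × 49 + 41  ⟹  41 = (2)·368 + (-5)·139
49 = 1 × 41 + 8  ⟹  8 = (-3)·368 + (8)·139
41 = 5 × 8 + 1  ⟹  1 = (17)·368 + (-45)·139
So (-45)·139 ≡ 1 (mod 368), i.e. 139^(-1) ≡ -45 ≡ 323 (mod 368).
Check: 139 × 323 = 44897 ≡ 1 (mod 368)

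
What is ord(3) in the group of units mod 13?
3

13 is prime, so ord(3) divides φ(13) = 12.
Divisors of 12: 1, 2, 3, 4, 6, 12.
Repeated squaring: 3^1 ≡ 3, 3^2 ≡ 9, 3^4 ≡ 3, 3^8 ≡ 9 (mod 13).
Test 3^d mod 13 for each divisor d in increasing order:
3^1 ≡ 3
3^2 ≡ 9
3^3 = 3^2·3^1 ≡ 1  ← first divisor giving 1
The order is 3.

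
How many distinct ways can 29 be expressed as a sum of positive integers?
4565

p(n) counts ways to write n as a sum of positive integers (order ignored).
Euler's pentagonal recurrence: p(k) = p(k-1) + p(k-2) - p(k-5) - p(k-7) + p(k-12) + p(k-15) - ... (offsets j(3j∓1)/2, signs ++--, p(0)=1, p(<0)=0).
DP table for k = 0..28: p(0)=1, p(1)=1, p(2)=2, p(3)=3, p(4)=5, p(5)=7, p(6)=11, p(7)=15, p(8)=22, p(9)=30, p(10)=42, p(11)=56, p(12)=77, p(13)=101, p(14)=135, p(15)=176, p(16)=231, p(17)=297, p(18)=385, p(19)=490, p(20)=627, p(21)=792, p(22)=1002, p(23)=1255, p(24)=1575, p(25)=1958, p(26)=2436, p(27)=3010, p(28)=3718.
Final step: p(29) = p(28) + p(27) - p(24) - p(22) + p(17) + p(14) - p(7) - p(3)
= 3718 + 3010 - 1575 - 1002 + 297 + 135 - 15 - 3
= 4565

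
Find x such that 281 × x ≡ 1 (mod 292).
53

gcd(281, 292) = 1, so the inverse exists.
Extended Euclidean algorithm on (292, 281):
292 = 1 × 281 + 11  ⟹  11 = (1)·292 + (-1)·281
281 = 25 × 11 + 6  ⟹  6 = (-25)·292 + (26)·281
11 = 1 × 6 + 5  ⟹  5 = (26)·292 + (-27)·281
6 = 1 × 5 + 1  ⟹  1 = (-51)·292 + (53)·281
So (53)·281 ≡ 1 (mod 292), i.e. 281^(-1) ≡ 53 (mod 292).
Check: 281 × 53 = 14893 ≡ 1 (mod 292)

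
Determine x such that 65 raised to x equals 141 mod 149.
25

Baby-step giant-step with step n = ⌈√149⌉ = 13.
Baby steps 65^j mod 149 (j:value) for j=0..12: 0:1, 1:65, 2:53, 3:18, 4:127, 5:60, 6:26, 7:51, 8:37, 9:21, 10:24, 11:70, 12:80.
Giant-step multiplier: 65^(-13) ≡ 65^(148-13) = 65^135 ≡ 139 (mod 149).
Giant steps γ_i = 141·139^i mod 149: γ_0=141, γ_1=80 (in table at j=12).
x = i·n + j = 1·13 + 12 = 25.
Check: 65^25 ≡ 141 (mod 149).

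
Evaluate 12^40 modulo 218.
112

Repeated squaring. Binary of 40 = 101000.
12^1 ≡ 12 (mod 218); 12^2 ≡ 144 (mod 218); 12^4 ≡ 26 (mod 218); 12^8 ≡ 22 (mod 218); 12^16 ≡ 48 (mod 218); 12^32 ≡ 124 (mod 218)
12^40 = 12^8 × 12^32 ≡ 112 (mod 218)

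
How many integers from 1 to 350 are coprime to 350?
120

350 = 2 × 5^2 × 7
φ(n) = n × ∏(1 - 1/p) for each prime p dividing n
φ(350) = 350 × (1 - 1/2) × (1 - 1/5) × (1 - 1/7) = 120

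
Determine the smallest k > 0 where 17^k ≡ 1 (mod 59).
29

59 is prime, so ord(17) divides φ(59) = 58.
Divisors of 58: 1, 2, 29, 58.
Repeated squaring: 17^1 ≡ 17, 17^2 ≡ 53, 17^4 ≡ 36, 17^8 ≡ 57, 17^16 ≡ 4, 17^32 ≡ 16 (mod 59).
Test 17^d mod 59 for each divisor d in increasing order:
17^1 ≡ 17
17^2 ≡ 53
17^29 = 17^16·17^8·17^4·17^1 ≡ 1  ← first divisor giving 1
The order is 29.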